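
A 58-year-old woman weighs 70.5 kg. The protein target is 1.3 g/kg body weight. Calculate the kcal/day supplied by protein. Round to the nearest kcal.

Protein = 1.3 g/kg × 70.5 kg = 91.65 g/day.
Protein energy = 91.65 g × 4 kcal/g = 366.6 kcal/day.

367 kcal/day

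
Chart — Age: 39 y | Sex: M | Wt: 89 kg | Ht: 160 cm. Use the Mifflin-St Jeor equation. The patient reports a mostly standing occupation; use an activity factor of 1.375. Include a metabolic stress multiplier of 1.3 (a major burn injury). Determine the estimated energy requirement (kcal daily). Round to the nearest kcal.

3039 kcal daily

Mifflin-St Jeor (male): BMR = 10(89) + 6.25(160) − 5(39) + 5 = 890 + 1000 − 195 + 5 = 1700 kcal/day.
TEE = BMR × activity factor = 1700 × 1.375 = 2337.5 kcal/day.
Apply stress factor: 2337.5 × 1.3 = 3038.75 kcal/day.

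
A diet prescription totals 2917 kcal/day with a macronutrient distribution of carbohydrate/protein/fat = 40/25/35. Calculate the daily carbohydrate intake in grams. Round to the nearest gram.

292 g/day

Carbohydrate energy = 40% × 2917 = 1166.8 kcal.
At 4 kcal/g: 1166.8 ÷ 4 = 291.7 g.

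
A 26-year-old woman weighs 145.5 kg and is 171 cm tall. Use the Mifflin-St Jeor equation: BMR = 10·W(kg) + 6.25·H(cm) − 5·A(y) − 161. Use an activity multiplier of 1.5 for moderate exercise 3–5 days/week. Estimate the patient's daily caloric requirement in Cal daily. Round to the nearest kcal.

3349 Cal daily

Mifflin-St Jeor (female): BMR = 10(145.5) + 6.25(171) − 5(26) − 161 = 1455 + 1068.75 − 130 − 161 = 2232.75 kcal/day.
TEE = BMR × activity factor = 2232.75 × 1.5 = 3349.125 kcal/day.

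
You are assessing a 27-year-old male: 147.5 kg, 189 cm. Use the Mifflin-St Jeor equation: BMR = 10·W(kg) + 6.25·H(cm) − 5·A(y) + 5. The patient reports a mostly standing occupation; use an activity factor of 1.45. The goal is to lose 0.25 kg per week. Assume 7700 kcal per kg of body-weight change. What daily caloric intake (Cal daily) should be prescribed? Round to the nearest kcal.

Mifflin-St Jeor (male): BMR = 10(147.5) + 6.25(189) − 5(27) + 5 = 1475 + 1181.25 − 135 + 5 = 2526.25 kcal/day.
TEE = 2526.25 × 1.45 = 3663.0625 kcal/day.
Required daily deficit = 0.25 × 7700 ÷ 7 = 275 kcal/day.
Target intake = 3663.0625 − 275 = 3388.0625 kcal/day.

3388 Cal daily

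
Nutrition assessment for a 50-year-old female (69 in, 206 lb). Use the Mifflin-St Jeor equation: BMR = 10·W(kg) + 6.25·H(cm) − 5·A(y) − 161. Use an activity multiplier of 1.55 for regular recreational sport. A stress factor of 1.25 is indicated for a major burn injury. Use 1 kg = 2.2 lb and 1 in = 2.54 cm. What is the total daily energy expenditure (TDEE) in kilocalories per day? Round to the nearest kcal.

3140 kilocalories per day

Convert to metric: weight = 206 ÷ 2.2 = 93.6364 kg; height = 69 × 2.54 = 175.26 cm.
Mifflin-St Jeor (female): BMR = 10(93.6364) + 6.25(175.26) − 5(50) − 161 = 936.3636 + 1095.375 − 250 − 161 = 1620.7386 kcal/day.
TEE = BMR × activity factor = 1620.7386 × 1.55 = 2512.1449 kcal/day.
Apply stress factor: 2512.1449 × 1.25 = 3140.1811 kcal/day.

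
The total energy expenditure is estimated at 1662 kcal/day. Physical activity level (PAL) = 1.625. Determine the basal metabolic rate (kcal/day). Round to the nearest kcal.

1023 kcal/day

BMR = TEE ÷ activity factor = 1662 ÷ 1.625 = 1022.7692 kcal/day.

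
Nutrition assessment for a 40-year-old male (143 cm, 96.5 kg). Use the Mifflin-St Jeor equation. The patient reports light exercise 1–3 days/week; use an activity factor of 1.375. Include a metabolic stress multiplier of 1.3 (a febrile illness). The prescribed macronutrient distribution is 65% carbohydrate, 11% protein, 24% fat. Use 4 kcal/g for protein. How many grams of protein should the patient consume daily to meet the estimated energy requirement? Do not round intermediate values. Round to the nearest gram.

Mifflin-St Jeor (male): BMR = 10(96.5) + 6.25(143) − 5(40) + 5 = 965 + 893.75 − 200 + 5 = 1663.75 kcal/day.
TEE = 1663.75 × 1.375 = 2287.6563 kcal/day.
With stress factor 1.3: 2287.6563 × 1.3 = 2973.9531 kcal/day.
Protein energy = 11% × 2973.9531 = 327.1348 kcal.
Protein = 327.1348 ÷ 4 kcal/g = 81.7837 g.

82 g/day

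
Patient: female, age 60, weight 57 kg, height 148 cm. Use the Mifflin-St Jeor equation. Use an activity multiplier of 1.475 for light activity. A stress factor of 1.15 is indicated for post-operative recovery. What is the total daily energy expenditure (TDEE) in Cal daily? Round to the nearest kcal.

Mifflin-St Jeor (female): BMR = 10(57) + 6.25(148) − 5(60) − 161 = 570 + 925 − 300 − 161 = 1034 kcal/day.
TEE = BMR × activity factor = 1034 × 1.475 = 1525.15 kcal/day.
Apply stress factor: 1525.15 × 1.15 = 1753.9225 kcal/day.

1754 Cal daily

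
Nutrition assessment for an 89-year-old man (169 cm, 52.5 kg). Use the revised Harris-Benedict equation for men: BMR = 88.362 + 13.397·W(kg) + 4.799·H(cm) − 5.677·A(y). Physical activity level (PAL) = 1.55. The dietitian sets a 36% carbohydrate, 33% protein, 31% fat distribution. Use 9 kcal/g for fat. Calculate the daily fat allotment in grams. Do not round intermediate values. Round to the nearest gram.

Harris-Benedict: BMR = 88.362 + 13.397(52.5) + 4.799(169) − 5.677(89) = 1097.4825 kcal/day.
TEE = 1097.4825 × 1.55 = 1701.0979 kcal/day.
Fat energy = 31% × 1701.0979 = 527.3403 kcal.
Fat = 527.3403 ÷ 9 kcal/g = 58.5934 g.

59 g/day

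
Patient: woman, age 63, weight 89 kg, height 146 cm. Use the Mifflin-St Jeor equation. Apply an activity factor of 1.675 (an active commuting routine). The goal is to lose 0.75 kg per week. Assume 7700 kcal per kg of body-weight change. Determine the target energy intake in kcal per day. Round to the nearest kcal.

1397 kcal per day

Mifflin-St Jeor (female): BMR = 10(89) + 6.25(146) − 5(63) − 161 = 890 + 912.5 − 315 − 161 = 1326.5 kcal/day.
TEE = 1326.5 × 1.675 = 2221.8875 kcal/day.
Required daily deficit = 0.75 × 7700 ÷ 7 = 825 kcal/day.
Target intake = 2221.8875 − 825 = 1396.8875 kcal/day.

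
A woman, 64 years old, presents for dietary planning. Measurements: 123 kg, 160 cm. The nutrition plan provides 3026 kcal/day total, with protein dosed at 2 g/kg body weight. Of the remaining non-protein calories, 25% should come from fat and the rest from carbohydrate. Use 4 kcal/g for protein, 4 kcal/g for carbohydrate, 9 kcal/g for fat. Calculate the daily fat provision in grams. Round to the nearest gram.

Protein = 2 × 123 = 246 g → 246 × 4 = 984 kcal.
Non-protein calories = 3026 − 984 = 2042 kcal.
Fat: 25% × 2042 = 510.5 kcal; carbohydrate: 1531.5 kcal.
Fat: 510.5 kcal ÷ 9 kcal/g = 56.7222 g.

57 g/day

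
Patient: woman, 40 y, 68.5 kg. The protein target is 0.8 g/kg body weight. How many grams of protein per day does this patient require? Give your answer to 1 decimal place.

54.8 g/day

Protein = 0.8 g/kg × 68.5 kg = 54.8 g/day.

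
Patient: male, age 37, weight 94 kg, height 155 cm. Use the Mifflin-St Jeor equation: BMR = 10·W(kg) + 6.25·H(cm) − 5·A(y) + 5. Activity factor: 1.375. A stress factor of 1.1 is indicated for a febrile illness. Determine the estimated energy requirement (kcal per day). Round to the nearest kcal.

Mifflin-St Jeor (male): BMR = 10(94) + 6.25(155) − 5(37) + 5 = 940 + 968.75 − 185 + 5 = 1728.75 kcal/day.
TEE = BMR × activity factor = 1728.75 × 1.375 = 2377.0313 kcal/day.
Apply stress factor: 2377.0313 × 1.1 = 2614.7344 kcal/day.

2615 kcal per day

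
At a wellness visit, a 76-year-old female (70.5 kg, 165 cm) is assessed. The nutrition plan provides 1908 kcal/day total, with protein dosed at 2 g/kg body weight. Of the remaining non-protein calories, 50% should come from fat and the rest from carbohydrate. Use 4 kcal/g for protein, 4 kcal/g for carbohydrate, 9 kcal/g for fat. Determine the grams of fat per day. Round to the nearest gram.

75 g/day

Protein = 2 × 70.5 = 141 g → 141 × 4 = 564 kcal.
Non-protein calories = 1908 − 564 = 1344 kcal.
Fat: 50% × 1344 = 672 kcal; carbohydrate: 672 kcal.
Fat: 672 kcal ÷ 9 kcal/g = 74.6667 g.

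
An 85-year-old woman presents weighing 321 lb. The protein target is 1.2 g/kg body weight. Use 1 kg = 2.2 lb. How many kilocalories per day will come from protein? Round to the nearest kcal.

700 kcal/day

Weight in kg = 321 ÷ 2.2 = 145.9091 kg.
Protein = 1.2 g/kg × 145.9091 kg = 175.0909 g/day.
Protein energy = 175.0909 g × 4 kcal/g = 700.3636 kcal/day.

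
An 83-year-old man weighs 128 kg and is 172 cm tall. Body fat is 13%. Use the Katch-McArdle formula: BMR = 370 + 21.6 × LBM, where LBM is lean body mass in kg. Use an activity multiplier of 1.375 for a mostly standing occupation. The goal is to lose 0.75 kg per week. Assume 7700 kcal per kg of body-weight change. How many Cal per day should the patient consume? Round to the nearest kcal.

LBM = 128 × (1 − 0.13) = 111.36 kg. Katch-McArdle: BMR = 370 + 21.6 × 111.36 = 2775.376 kcal/day.
TEE = 2775.376 × 1.375 = 3816.142 kcal/day.
Required daily deficit = 0.75 × 7700 ÷ 7 = 825 kcal/day.
Target intake = 3816.142 − 825 = 2991.142 kcal/day.

2991 Cal per day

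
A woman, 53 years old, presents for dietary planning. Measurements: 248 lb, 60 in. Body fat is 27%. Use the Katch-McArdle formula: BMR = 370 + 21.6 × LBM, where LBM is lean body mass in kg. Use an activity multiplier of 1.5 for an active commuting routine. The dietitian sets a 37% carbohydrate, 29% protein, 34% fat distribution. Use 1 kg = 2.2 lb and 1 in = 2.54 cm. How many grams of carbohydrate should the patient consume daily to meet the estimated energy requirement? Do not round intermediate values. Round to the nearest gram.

Convert to metric: weight = 248 ÷ 2.2 = 112.7273 kg; height = 60 × 2.54 = 152.4 cm.
LBM = 112.7273 × (1 − 0.27) = 82.2909 kg. Katch-McArdle: BMR = 370 + 21.6 × 82.2909 = 2147.4836 kcal/day.
TEE = 2147.4836 × 1.5 = 3221.2255 kcal/day.
Carbohydrate energy = 37% × 3221.2255 = 1191.8534 kcal.
Carbohydrate = 1191.8534 ÷ 4 kcal/g = 297.9634 g.

298 g/day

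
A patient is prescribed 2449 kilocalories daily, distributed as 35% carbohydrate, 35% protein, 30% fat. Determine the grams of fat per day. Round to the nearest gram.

82 g/day

Fat energy = 30% × 2449 = 734.7 kcal.
At 9 kcal/g: 734.7 ÷ 9 = 81.6333 g.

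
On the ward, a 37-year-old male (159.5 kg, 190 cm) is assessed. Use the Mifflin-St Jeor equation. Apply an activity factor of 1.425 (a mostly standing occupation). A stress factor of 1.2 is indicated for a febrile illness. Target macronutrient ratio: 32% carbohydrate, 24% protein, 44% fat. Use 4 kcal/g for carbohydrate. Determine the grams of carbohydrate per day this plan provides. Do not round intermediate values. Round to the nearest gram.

356 g/day

Mifflin-St Jeor (male): BMR = 10(159.5) + 6.25(190) − 5(37) + 5 = 1595 + 1187.5 − 185 + 5 = 2602.5 kcal/day.
TEE = 2602.5 × 1.425 = 3708.5625 kcal/day.
With stress factor 1.2: 3708.5625 × 1.2 = 4450.275 kcal/day.
Carbohydrate energy = 32% × 4450.275 = 1424.088 kcal.
Carbohydrate = 1424.088 ÷ 4 kcal/g = 356.022 g.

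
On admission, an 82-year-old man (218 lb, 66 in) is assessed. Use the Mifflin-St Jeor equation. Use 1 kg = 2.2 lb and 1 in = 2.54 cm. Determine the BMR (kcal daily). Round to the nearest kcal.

1634 kcal daily

Convert to metric: weight = 218 ÷ 2.2 = 99.0909 kg; height = 66 × 2.54 = 167.64 cm.
Mifflin-St Jeor (male): BMR = 10(99.0909) + 6.25(167.64) − 5(82) + 5 = 990.9091 + 1047.75 − 410 + 5 = 1633.6591 kcal/day.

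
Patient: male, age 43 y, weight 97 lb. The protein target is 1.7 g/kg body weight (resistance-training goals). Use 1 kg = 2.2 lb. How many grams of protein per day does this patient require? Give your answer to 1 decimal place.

75.0 g/day

Weight in kg = 97 ÷ 2.2 = 44.0909 kg.
Protein = 1.7 g/kg × 44.0909 kg = 74.9545 g/day.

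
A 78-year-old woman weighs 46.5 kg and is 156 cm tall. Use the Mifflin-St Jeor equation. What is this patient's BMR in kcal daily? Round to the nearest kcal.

Mifflin-St Jeor (female): BMR = 10(46.5) + 6.25(156) − 5(78) − 161 = 465 + 975 − 390 − 161 = 889 kcal/day.

889 kcal daily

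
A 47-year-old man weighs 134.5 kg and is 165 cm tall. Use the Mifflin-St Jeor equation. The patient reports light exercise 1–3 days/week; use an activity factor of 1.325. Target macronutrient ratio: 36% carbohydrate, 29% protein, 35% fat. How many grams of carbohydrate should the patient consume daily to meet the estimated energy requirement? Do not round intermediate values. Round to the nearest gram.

256 g/day

Mifflin-St Jeor (male): BMR = 10(134.5) + 6.25(165) − 5(47) + 5 = 1345 + 1031.25 − 235 + 5 = 2146.25 kcal/day.
TEE = 2146.25 × 1.325 = 2843.7813 kcal/day.
Carbohydrate energy = 36% × 2843.7813 = 1023.7613 kcal.
Carbohydrate = 1023.7613 ÷ 4 kcal/g = 255.9403 g.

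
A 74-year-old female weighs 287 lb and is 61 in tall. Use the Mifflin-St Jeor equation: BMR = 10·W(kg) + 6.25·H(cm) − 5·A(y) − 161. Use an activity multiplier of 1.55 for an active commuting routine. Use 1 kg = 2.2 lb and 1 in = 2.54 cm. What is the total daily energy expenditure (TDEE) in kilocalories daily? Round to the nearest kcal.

Convert to metric: weight = 287 ÷ 2.2 = 130.4545 kg; height = 61 × 2.54 = 154.94 cm.
Mifflin-St Jeor (female): BMR = 10(130.4545) + 6.25(154.94) − 5(74) − 161 = 1304.5455 + 968.375 − 370 − 161 = 1741.9205 kcal/day.
TEE = BMR × activity factor = 1741.9205 × 1.55 = 2699.9767 kcal/day.

2700 kilocalories daily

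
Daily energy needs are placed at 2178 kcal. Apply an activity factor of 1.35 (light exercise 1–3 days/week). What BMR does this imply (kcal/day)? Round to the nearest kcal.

1613 kcal/day

BMR = TEE ÷ activity factor = 2178 ÷ 1.35 = 1613.3333 kcal/day.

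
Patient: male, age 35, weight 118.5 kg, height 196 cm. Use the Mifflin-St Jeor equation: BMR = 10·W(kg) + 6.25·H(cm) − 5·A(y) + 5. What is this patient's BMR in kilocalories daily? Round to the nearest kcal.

2240 kilocalories daily

Mifflin-St Jeor (male): BMR = 10(118.5) + 6.25(196) − 5(35) + 5 = 1185 + 1225 − 175 + 5 = 2240 kcal/day.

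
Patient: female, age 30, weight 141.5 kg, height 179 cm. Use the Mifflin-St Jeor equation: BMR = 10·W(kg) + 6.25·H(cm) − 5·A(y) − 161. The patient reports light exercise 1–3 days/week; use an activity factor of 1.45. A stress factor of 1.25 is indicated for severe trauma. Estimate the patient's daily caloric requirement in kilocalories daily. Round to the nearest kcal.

Mifflin-St Jeor (female): BMR = 10(141.5) + 6.25(179) − 5(30) − 161 = 1415 + 1118.75 − 150 − 161 = 2222.75 kcal/day.
TEE = BMR × activity factor = 2222.75 × 1.45 = 3222.9875 kcal/day.
Apply stress factor: 3222.9875 × 1.25 = 4028.7344 kcal/day.

4029 kilocalories daily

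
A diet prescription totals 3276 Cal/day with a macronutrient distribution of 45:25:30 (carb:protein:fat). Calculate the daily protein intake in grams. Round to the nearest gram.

205 g/day

Protein energy = 25% × 3276 = 819 kcal.
At 4 kcal/g: 819 ÷ 4 = 204.75 g.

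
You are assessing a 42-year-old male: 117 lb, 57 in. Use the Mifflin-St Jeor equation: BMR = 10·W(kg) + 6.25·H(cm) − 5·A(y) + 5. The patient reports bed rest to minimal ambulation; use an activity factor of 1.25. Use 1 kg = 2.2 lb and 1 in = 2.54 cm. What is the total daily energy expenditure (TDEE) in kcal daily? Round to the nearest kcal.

Convert to metric: weight = 117 ÷ 2.2 = 53.1818 kg; height = 57 × 2.54 = 144.78 cm.
Mifflin-St Jeor (male): BMR = 10(53.1818) + 6.25(144.78) − 5(42) + 5 = 531.8182 + 904.875 − 210 + 5 = 1231.6932 kcal/day.
TEE = BMR × activity factor = 1231.6932 × 1.25 = 1539.6165 kcal/day.

1540 kcal daily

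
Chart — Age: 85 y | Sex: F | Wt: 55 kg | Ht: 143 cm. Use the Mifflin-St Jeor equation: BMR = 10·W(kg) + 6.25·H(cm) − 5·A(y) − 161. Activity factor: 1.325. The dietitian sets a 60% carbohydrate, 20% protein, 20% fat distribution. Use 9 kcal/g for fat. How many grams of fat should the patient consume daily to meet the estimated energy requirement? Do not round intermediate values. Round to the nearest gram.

Mifflin-St Jeor (female): BMR = 10(55) + 6.25(143) − 5(85) − 161 = 550 + 893.75 − 425 − 161 = 857.75 kcal/day.
TEE = 857.75 × 1.325 = 1136.5188 kcal/day.
Fat energy = 20% × 1136.5188 = 227.3038 kcal.
Fat = 227.3038 ÷ 9 kcal/g = 25.256 g.

25 g/day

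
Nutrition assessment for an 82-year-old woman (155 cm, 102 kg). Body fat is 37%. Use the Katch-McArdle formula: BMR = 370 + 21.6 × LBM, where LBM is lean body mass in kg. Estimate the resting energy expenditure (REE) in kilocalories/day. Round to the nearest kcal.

1758 kilocalories/day

LBM = 102 × (1 − 0.37) = 64.26 kg. Katch-McArdle: BMR = 370 + 21.6 × 64.26 = 1758.016 kcal/day.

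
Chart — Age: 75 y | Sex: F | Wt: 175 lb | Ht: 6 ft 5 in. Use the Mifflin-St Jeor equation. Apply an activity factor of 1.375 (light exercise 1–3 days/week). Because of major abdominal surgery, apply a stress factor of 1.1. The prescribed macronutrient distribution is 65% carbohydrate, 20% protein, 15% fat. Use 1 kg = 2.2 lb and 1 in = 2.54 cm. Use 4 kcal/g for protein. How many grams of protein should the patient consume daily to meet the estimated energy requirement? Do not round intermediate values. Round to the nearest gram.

112 g/day

Convert to metric: weight = 175 ÷ 2.2 = 79.5455 kg; height = (6×12 + 5) × 2.54 = 77 × 2.54 = 195.58 cm.
Mifflin-St Jeor (female): BMR = 10(79.5455) + 6.25(195.58) − 5(75) − 161 = 795.4545 + 1222.375 − 375 − 161 = 1481.8295 kcal/day.
TEE = 1481.8295 × 1.375 = 2037.5156 kcal/day.
With stress factor 1.1: 2037.5156 × 1.1 = 2241.2672 kcal/day.
Protein energy = 20% × 2241.2672 = 448.2534 kcal.
Protein = 448.2534 ÷ 4 kcal/g = 112.0634 g.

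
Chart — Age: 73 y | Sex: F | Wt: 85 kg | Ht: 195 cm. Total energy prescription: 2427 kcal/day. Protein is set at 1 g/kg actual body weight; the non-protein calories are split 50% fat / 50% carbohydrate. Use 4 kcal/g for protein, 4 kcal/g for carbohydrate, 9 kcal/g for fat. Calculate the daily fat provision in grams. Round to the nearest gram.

Protein = 1 × 85 = 85 g → 85 × 4 = 340 kcal.
Non-protein calories = 2427 − 340 = 2087 kcal.
Fat: 50% × 2087 = 1043.5 kcal; carbohydrate: 1043.5 kcal.
Fat: 1043.5 kcal ÷ 9 kcal/g = 115.9444 g.

116 g/day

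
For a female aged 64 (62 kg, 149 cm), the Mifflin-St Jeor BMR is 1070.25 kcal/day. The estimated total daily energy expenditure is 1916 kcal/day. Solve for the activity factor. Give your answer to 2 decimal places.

Activity factor = TEE ÷ BMR = 1916 ÷ 1070.25 = 1.79.

1.79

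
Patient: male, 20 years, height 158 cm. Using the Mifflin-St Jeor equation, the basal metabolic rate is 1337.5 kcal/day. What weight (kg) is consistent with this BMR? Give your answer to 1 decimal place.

44.5 kg

1337.5 = 10·W + 6.25(158) − 5(20) + 5
10·W = 1337.5 − 892.5 = 445, so W = 44.5 kg.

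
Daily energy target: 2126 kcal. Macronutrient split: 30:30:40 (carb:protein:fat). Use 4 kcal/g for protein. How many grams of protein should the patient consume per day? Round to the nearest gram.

Protein energy = 30% × 2126 = 637.8 kcal.
At 4 kcal/g: 637.8 ÷ 4 = 159.45 g.

159 g/day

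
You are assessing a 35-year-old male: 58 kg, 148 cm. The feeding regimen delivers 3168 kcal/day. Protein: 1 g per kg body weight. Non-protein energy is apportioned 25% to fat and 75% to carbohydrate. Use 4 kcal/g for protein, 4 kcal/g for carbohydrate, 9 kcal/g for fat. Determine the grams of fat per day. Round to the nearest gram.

82 g/day

Protein = 1 × 58 = 58 g → 58 × 4 = 232 kcal.
Non-protein calories = 3168 − 232 = 2936 kcal.
Fat: 25% × 2936 = 734 kcal; carbohydrate: 2202 kcal.
Fat: 734 kcal ÷ 9 kcal/g = 81.5556 g.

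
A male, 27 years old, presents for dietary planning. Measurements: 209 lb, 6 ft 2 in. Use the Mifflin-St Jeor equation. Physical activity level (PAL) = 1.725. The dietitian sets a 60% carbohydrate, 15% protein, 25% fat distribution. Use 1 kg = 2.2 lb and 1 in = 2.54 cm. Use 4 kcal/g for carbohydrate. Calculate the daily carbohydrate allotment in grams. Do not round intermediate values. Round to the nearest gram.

516 g/day

Convert to metric: weight = 209 ÷ 2.2 = 95 kg; height = (6×12 + 2) × 2.54 = 74 × 2.54 = 187.96 cm.
Mifflin-St Jeor (male): BMR = 10(95) + 6.25(187.96) − 5(27) + 5 = 950 + 1174.75 − 135 + 5 = 1994.75 kcal/day.
TEE = 1994.75 × 1.725 = 3440.9438 kcal/day.
Carbohydrate energy = 60% × 3440.9438 = 2064.5663 kcal.
Carbohydrate = 2064.5663 ÷ 4 kcal/g = 516.1416 g.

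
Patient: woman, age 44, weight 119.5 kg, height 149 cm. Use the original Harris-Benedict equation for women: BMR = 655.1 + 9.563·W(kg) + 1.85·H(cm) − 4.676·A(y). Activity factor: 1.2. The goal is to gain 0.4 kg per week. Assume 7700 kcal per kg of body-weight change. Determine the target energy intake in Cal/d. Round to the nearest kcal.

Harris-Benedict: BMR = 655.1 + 9.563(119.5) + 1.85(149) − 4.676(44) = 1867.7845 kcal/day.
TEE = 1867.7845 × 1.2 = 2241.3414 kcal/day.
Required daily surplus = 0.4 × 7700 ÷ 7 = 440 kcal/day.
Target intake = 2241.3414 + 440 = 2681.3414 kcal/day.

2681 Cal/d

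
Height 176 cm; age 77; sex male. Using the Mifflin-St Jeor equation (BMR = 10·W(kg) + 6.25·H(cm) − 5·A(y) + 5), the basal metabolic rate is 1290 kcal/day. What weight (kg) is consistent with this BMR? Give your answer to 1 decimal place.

1290 = 10·W + 6.25(176) − 5(77) + 5
10·W = 1290 − 720 = 570, so W = 57 kg.

57.0 kg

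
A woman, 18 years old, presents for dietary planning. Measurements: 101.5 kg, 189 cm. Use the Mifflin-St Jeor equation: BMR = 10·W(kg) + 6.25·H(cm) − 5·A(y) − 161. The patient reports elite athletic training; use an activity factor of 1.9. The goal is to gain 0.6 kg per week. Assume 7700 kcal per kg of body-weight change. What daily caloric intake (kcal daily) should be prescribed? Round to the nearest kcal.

4356 kcal daily

Mifflin-St Jeor (female): BMR = 10(101.5) + 6.25(189) − 5(18) − 161 = 1015 + 1181.25 − 90 − 161 = 1945.25 kcal/day.
TEE = 1945.25 × 1.9 = 3695.975 kcal/day.
Required daily surplus = 0.6 × 7700 ÷ 7 = 660 kcal/day.
Target intake = 3695.975 + 660 = 4355.975 kcal/day.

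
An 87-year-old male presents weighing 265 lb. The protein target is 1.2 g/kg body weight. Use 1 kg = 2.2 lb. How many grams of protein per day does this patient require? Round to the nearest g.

Weight in kg = 265 ÷ 2.2 = 120.4545 kg.
Protein = 1.2 g/kg × 120.4545 kg = 144.5455 g/day.

145 g/day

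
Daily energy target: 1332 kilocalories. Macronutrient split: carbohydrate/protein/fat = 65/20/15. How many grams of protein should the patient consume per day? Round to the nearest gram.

67 g/day

Protein energy = 20% × 1332 = 266.4 kcal.
At 4 kcal/g: 266.4 ÷ 4 = 66.6 g.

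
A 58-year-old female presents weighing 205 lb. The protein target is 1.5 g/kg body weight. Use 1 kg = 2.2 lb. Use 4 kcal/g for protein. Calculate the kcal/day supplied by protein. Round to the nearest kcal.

559 kcal/day

Weight in kg = 205 ÷ 2.2 = 93.1818 kg.
Protein = 1.5 g/kg × 93.1818 kg = 139.7727 g/day.
Protein energy = 139.7727 g × 4 kcal/g = 559.0909 kcal/day.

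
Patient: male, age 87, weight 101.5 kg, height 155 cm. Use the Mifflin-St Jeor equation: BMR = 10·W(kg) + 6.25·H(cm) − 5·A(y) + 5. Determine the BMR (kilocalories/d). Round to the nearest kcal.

Mifflin-St Jeor (male): BMR = 10(101.5) + 6.25(155) − 5(87) + 5 = 1015 + 968.75 − 435 + 5 = 1553.75 kcal/day.

1554 kilocalories/d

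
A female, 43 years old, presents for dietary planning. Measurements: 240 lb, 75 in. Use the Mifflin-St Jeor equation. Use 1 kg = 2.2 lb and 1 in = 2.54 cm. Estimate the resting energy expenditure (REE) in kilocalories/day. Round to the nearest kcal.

Convert to metric: weight = 240 ÷ 2.2 = 109.0909 kg; height = 75 × 2.54 = 190.5 cm.
Mifflin-St Jeor (female): BMR = 10(109.0909) + 6.25(190.5) − 5(43) − 161 = 1090.9091 + 1190.625 − 215 − 161 = 1905.5341 kcal/day.

1906 kilocalories/day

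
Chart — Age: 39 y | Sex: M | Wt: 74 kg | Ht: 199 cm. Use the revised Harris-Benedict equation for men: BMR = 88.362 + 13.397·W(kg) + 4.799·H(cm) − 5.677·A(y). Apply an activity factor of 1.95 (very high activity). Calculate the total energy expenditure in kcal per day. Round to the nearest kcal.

3536 kcal per day

Harris-Benedict: BMR = 88.362 + 13.397(74) + 4.799(199) − 5.677(39) = 1813.338 kcal/day.
TEE = BMR × activity factor = 1813.338 × 1.95 = 3536.0091 kcal/day.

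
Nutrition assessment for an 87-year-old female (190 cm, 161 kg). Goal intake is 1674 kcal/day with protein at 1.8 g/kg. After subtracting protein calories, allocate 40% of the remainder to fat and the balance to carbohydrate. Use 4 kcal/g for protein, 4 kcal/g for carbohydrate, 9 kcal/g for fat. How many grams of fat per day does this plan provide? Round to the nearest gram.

Protein = 1.8 × 161 = 289.8 g → 289.8 × 4 = 1159.2 kcal.
Non-protein calories = 1674 − 1159.2 = 514.8 kcal.
Fat: 40% × 514.8 = 205.92 kcal; carbohydrate: 308.88 kcal.
Fat: 205.92 kcal ÷ 9 kcal/g = 22.88 g.

23 g/day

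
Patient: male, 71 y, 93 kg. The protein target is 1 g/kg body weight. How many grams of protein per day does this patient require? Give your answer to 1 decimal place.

93.0 g/day

Protein = 1 g/kg × 93 kg = 93 g/day.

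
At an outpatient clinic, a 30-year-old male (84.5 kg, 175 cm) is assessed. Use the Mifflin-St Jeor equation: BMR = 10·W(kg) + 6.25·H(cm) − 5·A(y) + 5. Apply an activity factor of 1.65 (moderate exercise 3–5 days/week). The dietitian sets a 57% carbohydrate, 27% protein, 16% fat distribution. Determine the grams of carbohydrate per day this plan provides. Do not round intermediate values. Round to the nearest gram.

422 g/day

Mifflin-St Jeor (male): BMR = 10(84.5) + 6.25(175) − 5(30) + 5 = 845 + 1093.75 − 150 + 5 = 1793.75 kcal/day.
TEE = 1793.75 × 1.65 = 2959.6875 kcal/day.
Carbohydrate energy = 57% × 2959.6875 = 1687.0219 kcal.
Carbohydrate = 1687.0219 ÷ 4 kcal/g = 421.7555 g.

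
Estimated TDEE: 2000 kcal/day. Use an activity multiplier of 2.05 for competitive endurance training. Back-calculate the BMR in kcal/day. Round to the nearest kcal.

976 kcal/day

BMR = TEE ÷ activity factor = 2000 ÷ 2.05 = 975.6098 kcal/day.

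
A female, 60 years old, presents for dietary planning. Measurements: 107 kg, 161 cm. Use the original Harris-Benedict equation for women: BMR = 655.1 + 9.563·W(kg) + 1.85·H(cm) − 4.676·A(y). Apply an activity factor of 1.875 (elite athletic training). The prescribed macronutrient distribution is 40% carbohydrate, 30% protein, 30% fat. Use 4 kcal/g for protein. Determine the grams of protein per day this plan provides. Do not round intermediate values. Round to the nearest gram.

Harris-Benedict: BMR = 655.1 + 9.563(107) + 1.85(161) − 4.676(60) = 1695.631 kcal/day.
TEE = 1695.631 × 1.875 = 3179.3081 kcal/day.
Protein energy = 30% × 3179.3081 = 953.7924 kcal.
Protein = 953.7924 ÷ 4 kcal/g = 238.4481 g.

238 g/day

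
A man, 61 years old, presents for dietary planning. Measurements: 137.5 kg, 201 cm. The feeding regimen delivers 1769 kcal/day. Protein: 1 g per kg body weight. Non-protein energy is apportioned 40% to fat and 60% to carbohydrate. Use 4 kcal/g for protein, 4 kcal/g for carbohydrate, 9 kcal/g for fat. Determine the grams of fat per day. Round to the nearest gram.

54 g/day

Protein = 1 × 137.5 = 137.5 g → 137.5 × 4 = 550 kcal.
Non-protein calories = 1769 − 550 = 1219 kcal.
Fat: 40% × 1219 = 487.6 kcal; carbohydrate: 731.4 kcal.
Fat: 487.6 kcal ÷ 9 kcal/g = 54.1778 g.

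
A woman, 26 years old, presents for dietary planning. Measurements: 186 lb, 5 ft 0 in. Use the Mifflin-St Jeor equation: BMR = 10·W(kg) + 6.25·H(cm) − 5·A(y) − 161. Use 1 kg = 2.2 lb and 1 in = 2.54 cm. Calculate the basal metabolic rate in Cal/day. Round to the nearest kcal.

Convert to metric: weight = 186 ÷ 2.2 = 84.5455 kg; height = (5×12 + 0) × 2.54 = 60 × 2.54 = 152.4 cm.
Mifflin-St Jeor (female): BMR = 10(84.5455) + 6.25(152.4) − 5(26) − 161 = 845.4545 + 952.5 − 130 − 161 = 1506.9545 kcal/day.

1507 Cal/day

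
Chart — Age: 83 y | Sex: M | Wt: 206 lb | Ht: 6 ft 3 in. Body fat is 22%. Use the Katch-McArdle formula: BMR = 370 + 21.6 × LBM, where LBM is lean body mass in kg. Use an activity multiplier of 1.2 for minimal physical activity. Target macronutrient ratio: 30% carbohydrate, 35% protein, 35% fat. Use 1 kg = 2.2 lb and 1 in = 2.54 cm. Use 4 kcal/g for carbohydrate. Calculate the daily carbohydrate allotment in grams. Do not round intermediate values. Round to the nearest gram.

Convert to metric: weight = 206 ÷ 2.2 = 93.6364 kg; height = (6×12 + 3) × 2.54 = 75 × 2.54 = 190.5 cm.
LBM = 93.6364 × (1 − 0.22) = 73.0364 kg. Katch-McArdle: BMR = 370 + 21.6 × 73.0364 = 1947.5855 kcal/day.
TEE = 1947.5855 × 1.2 = 2337.1025 kcal/day.
Carbohydrate energy = 30% × 2337.1025 = 701.1308 kcal.
Carbohydrate = 701.1308 ÷ 4 kcal/g = 175.2827 g.

175 g/day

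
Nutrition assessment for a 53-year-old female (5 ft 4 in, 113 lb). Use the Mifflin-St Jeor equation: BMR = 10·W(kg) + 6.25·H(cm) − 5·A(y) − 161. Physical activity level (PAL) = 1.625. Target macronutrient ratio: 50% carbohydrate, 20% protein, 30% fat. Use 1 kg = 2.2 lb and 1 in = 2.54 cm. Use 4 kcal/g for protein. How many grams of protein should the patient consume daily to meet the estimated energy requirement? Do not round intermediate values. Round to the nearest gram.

90 g/day

Convert to metric: weight = 113 ÷ 2.2 = 51.3636 kg; height = (5×12 + 4) × 2.54 = 64 × 2.54 = 162.56 cm.
Mifflin-St Jeor (female): BMR = 10(51.3636) + 6.25(162.56) − 5(53) − 161 = 513.6364 + 1016 − 265 − 161 = 1103.6364 kcal/day.
TEE = 1103.6364 × 1.625 = 1793.4091 kcal/day.
Protein energy = 20% × 1793.4091 = 358.6818 kcal.
Protein = 358.6818 ÷ 4 kcal/g = 89.6705 g.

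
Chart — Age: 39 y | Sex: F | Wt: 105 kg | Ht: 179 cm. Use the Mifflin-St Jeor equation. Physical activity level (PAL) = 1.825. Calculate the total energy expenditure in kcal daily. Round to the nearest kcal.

Mifflin-St Jeor (female): BMR = 10(105) + 6.25(179) − 5(39) − 161 = 1050 + 1118.75 − 195 − 161 = 1812.75 kcal/day.
TEE = BMR × activity factor = 1812.75 × 1.825 = 3308.2688 kcal/day.

3308 kcal daily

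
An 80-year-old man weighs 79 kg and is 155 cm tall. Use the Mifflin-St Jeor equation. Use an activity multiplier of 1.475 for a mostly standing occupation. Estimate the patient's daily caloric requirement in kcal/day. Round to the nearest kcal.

2012 kcal/day

Mifflin-St Jeor (male): BMR = 10(79) + 6.25(155) − 5(80) + 5 = 790 + 968.75 − 400 + 5 = 1363.75 kcal/day.
TEE = BMR × activity factor = 1363.75 × 1.475 = 2011.5313 kcal/day.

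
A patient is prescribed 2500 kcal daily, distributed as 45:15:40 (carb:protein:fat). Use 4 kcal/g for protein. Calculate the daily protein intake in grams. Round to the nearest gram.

94 g/day

Protein energy = 15% × 2500 = 375 kcal.
At 4 kcal/g: 375 ÷ 4 = 93.75 g.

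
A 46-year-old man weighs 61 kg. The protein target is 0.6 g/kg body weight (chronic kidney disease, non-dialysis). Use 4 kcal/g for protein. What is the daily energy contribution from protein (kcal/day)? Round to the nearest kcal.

Protein = 0.6 g/kg × 61 kg = 36.6 g/day.
Protein energy = 36.6 g × 4 kcal/g = 146.4 kcal/day.

146 kcal/day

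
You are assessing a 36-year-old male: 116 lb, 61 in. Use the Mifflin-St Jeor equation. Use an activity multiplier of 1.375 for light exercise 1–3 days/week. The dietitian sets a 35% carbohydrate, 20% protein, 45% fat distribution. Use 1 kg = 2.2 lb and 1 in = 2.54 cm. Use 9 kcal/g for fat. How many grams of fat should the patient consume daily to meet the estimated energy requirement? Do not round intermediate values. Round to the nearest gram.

Convert to metric: weight = 116 ÷ 2.2 = 52.7273 kg; height = 61 × 2.54 = 154.94 cm.
Mifflin-St Jeor (male): BMR = 10(52.7273) + 6.25(154.94) − 5(36) + 5 = 527.2727 + 968.375 − 180 + 5 = 1320.6477 kcal/day.
TEE = 1320.6477 × 1.375 = 1815.8906 kcal/day.
Fat energy = 45% × 1815.8906 = 817.1508 kcal.
Fat = 817.1508 ÷ 9 kcal/g = 90.7945 g.

91 g/day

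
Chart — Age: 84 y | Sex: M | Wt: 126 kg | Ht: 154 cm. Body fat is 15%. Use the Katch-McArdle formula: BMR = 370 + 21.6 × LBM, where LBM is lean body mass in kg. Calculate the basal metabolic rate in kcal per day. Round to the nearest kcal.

LBM = 126 × (1 − 0.15) = 107.1 kg. Katch-McArdle: BMR = 370 + 21.6 × 107.1 = 2683.36 kcal/day.

2683 kcal per day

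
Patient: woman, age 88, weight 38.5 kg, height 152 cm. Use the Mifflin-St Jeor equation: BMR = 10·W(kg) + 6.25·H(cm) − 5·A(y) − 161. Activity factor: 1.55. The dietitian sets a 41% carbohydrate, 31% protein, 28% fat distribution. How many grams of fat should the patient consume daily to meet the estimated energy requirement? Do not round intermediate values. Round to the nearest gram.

35 g/day

Mifflin-St Jeor (female): BMR = 10(38.5) + 6.25(152) − 5(88) − 161 = 385 + 950 − 440 − 161 = 734 kcal/day.
TEE = 734 × 1.55 = 1137.7 kcal/day.
Fat energy = 28% × 1137.7 = 318.556 kcal.
Fat = 318.556 ÷ 9 kcal/g = 35.3951 g.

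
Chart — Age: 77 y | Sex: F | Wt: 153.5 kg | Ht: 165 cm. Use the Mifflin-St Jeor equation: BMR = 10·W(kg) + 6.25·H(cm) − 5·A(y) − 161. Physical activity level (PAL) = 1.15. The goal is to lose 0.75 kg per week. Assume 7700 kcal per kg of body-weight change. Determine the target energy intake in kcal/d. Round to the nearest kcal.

1498 kcal/d

Mifflin-St Jeor (female): BMR = 10(153.5) + 6.25(165) − 5(77) − 161 = 1535 + 1031.25 − 385 − 161 = 2020.25 kcal/day.
TEE = 2020.25 × 1.15 = 2323.2875 kcal/day.
Required daily deficit = 0.75 × 7700 ÷ 7 = 825 kcal/day.
Target intake = 2323.2875 − 825 = 1498.2875 kcal/day.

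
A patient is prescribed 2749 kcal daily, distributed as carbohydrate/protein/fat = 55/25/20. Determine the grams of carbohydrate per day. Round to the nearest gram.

Carbohydrate energy = 55% × 2749 = 1511.95 kcal.
At 4 kcal/g: 1511.95 ÷ 4 = 377.9875 g.

378 g/day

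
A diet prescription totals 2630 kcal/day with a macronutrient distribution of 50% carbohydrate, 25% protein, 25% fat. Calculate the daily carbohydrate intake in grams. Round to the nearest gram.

329 g/day

Carbohydrate energy = 50% × 2630 = 1315 kcal.
At 4 kcal/g: 1315 ÷ 4 = 328.75 g.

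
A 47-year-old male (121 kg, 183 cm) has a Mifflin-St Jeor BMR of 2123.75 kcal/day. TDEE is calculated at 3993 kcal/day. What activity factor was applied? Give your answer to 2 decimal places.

Activity factor = TEE ÷ BMR = 3993 ÷ 2123.75 = 1.88.

1.88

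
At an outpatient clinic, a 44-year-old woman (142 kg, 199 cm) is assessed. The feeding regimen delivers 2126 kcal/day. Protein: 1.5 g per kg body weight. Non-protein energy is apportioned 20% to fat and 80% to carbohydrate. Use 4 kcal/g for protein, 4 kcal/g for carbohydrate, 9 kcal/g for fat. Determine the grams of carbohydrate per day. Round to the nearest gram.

255 g/day

Protein = 1.5 × 142 = 213 g → 213 × 4 = 852 kcal.
Non-protein calories = 2126 − 852 = 1274 kcal.
Fat: 20% × 1274 = 254.8 kcal; carbohydrate: 1019.2 kcal.
Carbohydrate: 1019.2 kcal ÷ 4 kcal/g = 254.8 g.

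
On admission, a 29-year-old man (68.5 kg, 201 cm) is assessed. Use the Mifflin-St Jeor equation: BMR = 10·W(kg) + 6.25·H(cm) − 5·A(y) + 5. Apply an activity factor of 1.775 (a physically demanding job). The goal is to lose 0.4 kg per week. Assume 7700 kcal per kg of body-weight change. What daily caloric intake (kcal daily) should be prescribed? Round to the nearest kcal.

Mifflin-St Jeor (male): BMR = 10(68.5) + 6.25(201) − 5(29) + 5 = 685 + 1256.25 − 145 + 5 = 1801.25 kcal/day.
TEE = 1801.25 × 1.775 = 3197.2188 kcal/day.
Required daily deficit = 0.4 × 7700 ÷ 7 = 440 kcal/day.
Target intake = 3197.2188 − 440 = 2757.2188 kcal/day.

2757 kcal daily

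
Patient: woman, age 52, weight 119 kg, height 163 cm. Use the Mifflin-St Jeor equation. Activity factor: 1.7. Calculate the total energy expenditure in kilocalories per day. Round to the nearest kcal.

3039 kilocalories per day

Mifflin-St Jeor (female): BMR = 10(119) + 6.25(163) − 5(52) − 161 = 1190 + 1018.75 − 260 − 161 = 1787.75 kcal/day.
TEE = BMR × activity factor = 1787.75 × 1.7 = 3039.175 kcal/day.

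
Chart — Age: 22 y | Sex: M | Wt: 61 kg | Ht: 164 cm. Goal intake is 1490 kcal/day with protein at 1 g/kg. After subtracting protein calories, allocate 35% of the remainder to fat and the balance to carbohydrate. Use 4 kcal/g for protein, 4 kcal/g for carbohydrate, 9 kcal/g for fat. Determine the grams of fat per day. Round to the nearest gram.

48 g/day

Protein = 1 × 61 = 61 g → 61 × 4 = 244 kcal.
Non-protein calories = 1490 − 244 = 1246 kcal.
Fat: 35% × 1246 = 436.1 kcal; carbohydrate: 809.9 kcal.
Fat: 436.1 kcal ÷ 9 kcal/g = 48.4556 g.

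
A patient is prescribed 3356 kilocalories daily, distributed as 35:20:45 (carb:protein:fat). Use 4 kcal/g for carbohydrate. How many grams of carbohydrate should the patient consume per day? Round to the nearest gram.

Carbohydrate energy = 35% × 3356 = 1174.6 kcal.
At 4 kcal/g: 1174.6 ÷ 4 = 293.65 g.

294 g/day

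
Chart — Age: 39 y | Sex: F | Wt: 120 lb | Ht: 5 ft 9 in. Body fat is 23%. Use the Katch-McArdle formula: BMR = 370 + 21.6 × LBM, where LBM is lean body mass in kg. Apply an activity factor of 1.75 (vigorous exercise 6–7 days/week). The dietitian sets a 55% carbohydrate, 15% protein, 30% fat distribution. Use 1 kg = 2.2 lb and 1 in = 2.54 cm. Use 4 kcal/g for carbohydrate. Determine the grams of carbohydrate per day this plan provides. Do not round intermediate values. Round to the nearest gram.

307 g/day

Convert to metric: weight = 120 ÷ 2.2 = 54.5455 kg; height = (5×12 + 9) × 2.54 = 69 × 2.54 = 175.26 cm.
LBM = 54.5455 × (1 − 0.23) = 42 kg. Katch-McArdle: BMR = 370 + 21.6 × 42 = 1277.2 kcal/day.
TEE = 1277.2 × 1.75 = 2235.1 kcal/day.
Carbohydrate energy = 55% × 2235.1 = 1229.305 kcal.
Carbohydrate = 1229.305 ÷ 4 kcal/g = 307.3263 g.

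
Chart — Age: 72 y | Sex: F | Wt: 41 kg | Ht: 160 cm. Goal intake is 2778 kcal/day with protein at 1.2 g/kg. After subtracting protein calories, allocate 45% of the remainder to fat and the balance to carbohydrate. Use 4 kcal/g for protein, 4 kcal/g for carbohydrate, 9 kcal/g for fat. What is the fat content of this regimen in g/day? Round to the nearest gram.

Protein = 1.2 × 41 = 49.2 g → 49.2 × 4 = 196.8 kcal.
Non-protein calories = 2778 − 196.8 = 2581.2 kcal.
Fat: 45% × 2581.2 = 1161.54 kcal; carbohydrate: 1419.66 kcal.
Fat: 1161.54 kcal ÷ 9 kcal/g = 129.06 g.

129 g/day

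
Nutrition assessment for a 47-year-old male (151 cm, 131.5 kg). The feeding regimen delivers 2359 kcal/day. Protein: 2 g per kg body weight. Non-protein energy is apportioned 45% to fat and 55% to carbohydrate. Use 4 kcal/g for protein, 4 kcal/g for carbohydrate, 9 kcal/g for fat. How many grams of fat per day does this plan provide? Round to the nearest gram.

Protein = 2 × 131.5 = 263 g → 263 × 4 = 1052 kcal.
Non-protein calories = 2359 − 1052 = 1307 kcal.
Fat: 45% × 1307 = 588.15 kcal; carbohydrate: 718.85 kcal.
Fat: 588.15 kcal ÷ 9 kcal/g = 65.35 g.

65 g/day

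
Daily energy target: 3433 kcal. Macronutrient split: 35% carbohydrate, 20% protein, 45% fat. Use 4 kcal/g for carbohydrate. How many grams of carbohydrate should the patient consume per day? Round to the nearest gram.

300 g/day

Carbohydrate energy = 35% × 3433 = 1201.55 kcal.
At 4 kcal/g: 1201.55 ÷ 4 = 300.3875 g.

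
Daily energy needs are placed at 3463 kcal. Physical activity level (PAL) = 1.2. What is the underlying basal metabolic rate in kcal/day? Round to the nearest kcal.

2886 kcal/day

BMR = TEE ÷ activity factor = 3463 ÷ 1.2 = 2885.8333 kcal/day.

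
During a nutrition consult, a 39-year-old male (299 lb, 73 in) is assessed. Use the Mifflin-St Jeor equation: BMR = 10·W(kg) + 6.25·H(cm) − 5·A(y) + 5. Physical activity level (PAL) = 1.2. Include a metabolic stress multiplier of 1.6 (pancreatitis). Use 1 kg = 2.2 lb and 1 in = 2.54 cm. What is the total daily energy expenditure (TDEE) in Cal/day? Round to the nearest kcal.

Convert to metric: weight = 299 ÷ 2.2 = 135.9091 kg; height = 73 × 2.54 = 185.42 cm.
Mifflin-St Jeor (male): BMR = 10(135.9091) + 6.25(185.42) − 5(39) + 5 = 1359.0909 + 1158.875 − 195 + 5 = 2327.9659 kcal/day.
TEE = BMR × activity factor = 2327.9659 × 1.2 = 2793.5591 kcal/day.
Apply stress factor: 2793.5591 × 1.6 = 4469.6945 kcal/day.

4470 Cal/day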